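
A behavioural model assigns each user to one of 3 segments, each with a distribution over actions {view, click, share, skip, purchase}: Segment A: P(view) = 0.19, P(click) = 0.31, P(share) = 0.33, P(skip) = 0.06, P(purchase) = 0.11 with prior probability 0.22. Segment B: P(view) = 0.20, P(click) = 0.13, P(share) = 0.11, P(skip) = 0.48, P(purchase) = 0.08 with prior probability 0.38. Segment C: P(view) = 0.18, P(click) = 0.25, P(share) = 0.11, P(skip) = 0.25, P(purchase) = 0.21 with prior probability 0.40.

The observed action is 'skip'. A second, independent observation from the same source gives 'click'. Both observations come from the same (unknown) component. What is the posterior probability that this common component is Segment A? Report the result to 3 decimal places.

0.077

Apply Bayes' rule: the posterior for each component is proportional to its prior times its likelihood at x.
Since both observations come from the same component, the likelihood for component k is f_k(x₁)·f_k(x₂).
  p_A = [0.06] × [0.31] = 0.0186
  p_B = [0.48] × [0.13] = 0.0624
  p_C = [0.25] × [0.25] = 0.0625
Prior × likelihood for each component:
  π_A·p_A = 0.22 × 0.0186 = 0.004092
  π_B·p_B = 0.38 × 0.0624 = 0.023712
  π_C·p_C = 0.40 × 0.0625 = 0.025
Denominator: 0.004092 + 0.023712 + 0.025 = 0.052804
Responsibility of Segment A: 0.004092 / 0.052804 ≈ 0.077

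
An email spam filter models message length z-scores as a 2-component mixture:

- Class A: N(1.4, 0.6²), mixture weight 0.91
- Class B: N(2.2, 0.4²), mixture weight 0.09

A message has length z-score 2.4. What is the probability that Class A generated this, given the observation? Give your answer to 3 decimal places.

Apply Bayes' rule: the posterior for each component is proportional to its prior times its likelihood at x.
Component likelihoods at x = 2.4:
  f_A = 0.165795
  f_B = 0.880163
Weight by the priors:
  π_A·f_A = 0.91 × 0.165795 = 0.150874
  π_B·f_B = 0.09 × 0.880163 = 0.0792147
Sum: 0.150874 + 0.0792147 = 0.230088
So the posterior for Class A is 0.150874 / 0.230088 ≈ 0.656.

0.656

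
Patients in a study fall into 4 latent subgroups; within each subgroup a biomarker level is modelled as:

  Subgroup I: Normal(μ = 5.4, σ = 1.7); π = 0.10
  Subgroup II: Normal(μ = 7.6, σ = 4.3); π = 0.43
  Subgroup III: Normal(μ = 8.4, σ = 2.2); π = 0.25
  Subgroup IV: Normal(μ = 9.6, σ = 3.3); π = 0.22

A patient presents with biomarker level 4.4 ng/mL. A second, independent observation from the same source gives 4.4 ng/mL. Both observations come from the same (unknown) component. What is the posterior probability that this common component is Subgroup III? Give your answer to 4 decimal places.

0.0457

P(component k | x) = π_k·f_k(x) / marginal(x), where marginal(x) = Σ_j π_j·f_j(x).
Since both observations come from the same component, the likelihood for component k is f_k(x₁)·f_k(x₂).
  p_I = [0.197389] × [0.197389] = 0.0389626
  p_II = [0.0703368] × [0.0703368] = 0.00494727
  p_III = [0.0347252] × [0.0347252] = 0.00120584
  p_IV = [0.0349315] × [0.0349315] = 0.00122021
Weight by the priors:
  π_I·p_I = 0.10 × 0.0389626 = 0.00389626
  π_II·p_II = 0.43 × 0.00494727 = 0.00212732
  π_III·p_III = 0.25 × 0.00120584 = 0.000301461
  π_IV·p_IV = 0.22 × 0.00122021 = 0.000268446
Evidence: 0.00389626 + 0.00212732 + 0.000301461 + 0.000268446 = 0.00659349
P(Subgroup III | data) = 0.000301461 / 0.00659349 ≈ 0.0457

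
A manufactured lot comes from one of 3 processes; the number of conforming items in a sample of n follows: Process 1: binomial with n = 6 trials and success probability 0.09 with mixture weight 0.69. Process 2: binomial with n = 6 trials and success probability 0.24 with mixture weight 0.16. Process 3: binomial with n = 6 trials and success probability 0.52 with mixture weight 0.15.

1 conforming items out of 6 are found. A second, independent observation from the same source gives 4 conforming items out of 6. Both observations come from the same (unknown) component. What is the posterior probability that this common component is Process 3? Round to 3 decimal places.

0.617

The responsibility of component k is P(Z=k) f_k(x) divided by Σ_j P(Z=j) f_j(x).
Since both observations come from the same component, the likelihood for component k is f_k(x₁)·f_k(x₂).
  L_1 = [0.336977] × [0.000814975] = 0.000274628
  L_2 = [0.365116] × [0.0287451] = 0.0104953
  L_3 = [0.0794988] × [0.252689] = 0.0200885
Multiply by the mixture weights:
  P(Z=1)·L_1 = 0.69 × 0.000274628 = 0.000189493
  P(Z=2)·L_2 = 0.16 × 0.0104953 = 0.00167924
  P(Z=3)·L_3 = 0.15 × 0.0200885 = 0.00301328
Denominator: 0.000189493 + 0.00167924 + 0.00301328 = 0.00488202
P(Process 3 | x₁, x₂) = 0.00301328 / 0.00488202 ≈ 0.617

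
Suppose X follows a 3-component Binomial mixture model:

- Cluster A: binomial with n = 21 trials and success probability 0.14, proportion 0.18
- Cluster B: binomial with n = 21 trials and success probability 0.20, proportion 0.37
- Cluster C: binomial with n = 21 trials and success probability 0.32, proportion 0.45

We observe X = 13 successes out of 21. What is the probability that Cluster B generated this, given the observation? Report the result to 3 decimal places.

0.007

The responsibility of component k is w_k f_k(x) divided by Σ_j w_j f_j(x).
Component likelihoods at x = 13 successes out of 21:
  p_A = C(21,13)·0.14^13·0.86^8 = 203490·7.93715e-12·0.299218 = 4.83276e-07
  p_B = C(21,13)·0.20^13·0.80^8 = 203490·8.192e-10·0.167772 = 2.79675e-05
  p_C = C(21,13)·0.32^13·0.68^8 = 203490·3.68935e-07·0.0457163 = 0.00343213
Unnormalised posteriors:
  w_A·p_A = 0.18 × 4.83276e-07 = 8.69897e-08
  w_B·p_B = 0.37 × 2.79675e-05 = 1.0348e-05
  w_C·p_C = 0.45 × 0.00343213 = 0.00154446
Sum: 8.69897e-08 + 1.0348e-05 + 0.00154446 = 0.00155489
So the posterior for Cluster B is 1.0348e-05 / 0.00155489 ≈ 0.007.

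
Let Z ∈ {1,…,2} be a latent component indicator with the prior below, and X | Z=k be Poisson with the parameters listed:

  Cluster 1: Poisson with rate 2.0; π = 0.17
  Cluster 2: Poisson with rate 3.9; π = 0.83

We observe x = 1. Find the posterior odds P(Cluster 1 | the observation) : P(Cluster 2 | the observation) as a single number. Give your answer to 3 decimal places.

The posterior odds equal the prior odds times the likelihood ratio: (P(Z=i)/P(Z=j))·(f_i(x)/f_j(x)).
Component likelihoods at x = 1:
  L_1 = e^(−2.0)·2.0^1/1! = 0.270671
  L_2 = e^(−3.9)·3.9^1/1! = 0.0789435
Odds = (0.17/0.83) × (0.270671/0.0789435) = 0.204819 × 3.42866 ≈ 0.702

0.702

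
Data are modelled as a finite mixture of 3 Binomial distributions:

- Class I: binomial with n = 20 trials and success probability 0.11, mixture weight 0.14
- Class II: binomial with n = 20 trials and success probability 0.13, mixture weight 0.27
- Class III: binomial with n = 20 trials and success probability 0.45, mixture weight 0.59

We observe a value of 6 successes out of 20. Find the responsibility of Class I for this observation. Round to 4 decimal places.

By Bayes' theorem, P(k | x) = P(Z=k) f_k(x) / Σ_j P(Z=j) f_j(x).
Evaluate each component's likelihood at the observed value:
  L_I = 0.0134338
  L_II = 0.0266265
  L_III = 0.0745996
Weight by the priors:
  P(Z=I)·L_I = 0.14 × 0.0134338 = 0.00188074
  P(Z=II)·L_II = 0.27 × 0.0266265 = 0.00718914
  P(Z=III)·L_III = 0.59 × 0.0745996 = 0.0440138
Denominator: 0.00188074 + 0.00718914 + 0.0440138 = 0.0530836
So the posterior for Class I is 0.00188074 / 0.0530836 ≈ 0.0354.

0.0354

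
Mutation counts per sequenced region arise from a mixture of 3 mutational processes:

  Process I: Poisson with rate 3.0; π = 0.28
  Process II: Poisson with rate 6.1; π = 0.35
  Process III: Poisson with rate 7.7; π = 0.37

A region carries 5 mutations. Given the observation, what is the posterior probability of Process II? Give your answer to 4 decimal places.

0.4556

P(component k | x) = π_k·f_k(x) / marginal(x), where marginal(x) = Σ_j π_j·f_j(x).
Evaluate each component's likelihood at the observed value:
  f_I = e^(−3.0)·3.0^5/5! = 0.100819
  f_II = e^(−6.1)·6.1^5/5! = 0.15786
  f_III = e^(−7.7)·7.7^5/5! = 0.102142
Prior × likelihood for each component:
  π_I·f_I = 0.28 × 0.100819 = 0.0282293
  π_II·f_II = 0.35 × 0.15786 = 0.0552509
  π_III·f_III = 0.37 × 0.102142 = 0.0377926
Normaliser: 0.0282293 + 0.0552509 + 0.0377926 = 0.121273
P(Process II | 5 mutations) = 0.0552509 / 0.121273 ≈ 0.4556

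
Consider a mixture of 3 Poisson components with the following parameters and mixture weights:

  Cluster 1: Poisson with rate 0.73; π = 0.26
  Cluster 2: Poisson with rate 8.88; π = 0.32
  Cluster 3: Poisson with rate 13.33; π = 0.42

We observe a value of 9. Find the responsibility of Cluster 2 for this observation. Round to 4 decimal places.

0.6276

P(component k | x) = π_k·f_k(x) / marginal(x), where marginal(x) = Σ_j π_j·f_j(x).
Component likelihoods at x = 9:
  f_1 = 7.81822e-08
  f_2 = 0.131649
  f_3 = 0.0595063
Prior × likelihood for each component:
  π_1·f_1 = 0.26 × 7.81822e-08 = 2.03274e-08
  π_2·f_2 = 0.32 × 0.131649 = 0.0421278
  π_3·f_3 = 0.42 × 0.0595063 = 0.0249926
Normaliser: 2.03274e-08 + 0.0421278 + 0.0249926 = 0.0671204
P(Cluster 2 | data) = 0.0421278 / 0.0671204 ≈ 0.6276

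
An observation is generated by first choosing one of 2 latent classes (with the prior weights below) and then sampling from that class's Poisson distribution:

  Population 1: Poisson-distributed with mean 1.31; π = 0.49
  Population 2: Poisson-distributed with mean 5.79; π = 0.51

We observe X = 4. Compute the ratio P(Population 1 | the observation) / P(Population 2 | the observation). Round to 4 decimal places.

0.2221

The posterior odds equal the prior odds times the likelihood ratio: (w_i/w_j)·(f_i(x)/f_j(x)).
Evaluate each component's likelihood at the observed value:
  f_1 = e^(−1.31)·1.31^4/4! = 0.0331092
  f_2 = e^(−5.79)·5.79^4/4! = 0.143198
Posterior odds = (w_1·f_1) / (w_2·f_2) = (0.49·0.0331092) / (0.51·0.143198) = 0.0162235 / 0.0730311 ≈ 0.2221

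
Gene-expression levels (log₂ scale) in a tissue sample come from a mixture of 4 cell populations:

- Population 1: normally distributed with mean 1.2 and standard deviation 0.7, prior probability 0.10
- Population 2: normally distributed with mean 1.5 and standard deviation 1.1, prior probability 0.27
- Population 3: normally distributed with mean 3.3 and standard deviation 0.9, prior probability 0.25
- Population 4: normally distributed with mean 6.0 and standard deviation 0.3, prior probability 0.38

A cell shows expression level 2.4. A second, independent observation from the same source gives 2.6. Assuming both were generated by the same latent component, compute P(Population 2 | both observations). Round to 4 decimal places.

0.4009

By Bayes' theorem, P(k | x) = P(Z=k) f_k(x) / Σ_j P(Z=j) f_j(x).
Since both observations come from the same component, the likelihood for component k is f_k(x₁)·f_k(x₂).
  p_1 = [0.131119] × [0.07713] = 0.0101132
  p_2 = [0.25951] × [0.219973] = 0.0570853
  p_3 = [0.268856] × [0.327572] = 0.0880698
  p_4 = [7.15461e-32] × [1.70778e-28] = 1.22185e-59
Prior × likelihood for each component:
  P(Z=1)·p_1 = 0.10 × 0.0101132 = 0.00101132
  P(Z=2)·p_2 = 0.27 × 0.0570853 = 0.015413
  P(Z=3)·p_3 = 0.25 × 0.0880698 = 0.0220175
  P(Z=4)·p_4 = 0.38 × 1.22185e-59 = 4.64303e-60
Evidence: 0.00101132 + 0.015413 + 0.0220175 + 4.64303e-60 = 0.0384418
P(Population 2 | data) ≈ 0.4009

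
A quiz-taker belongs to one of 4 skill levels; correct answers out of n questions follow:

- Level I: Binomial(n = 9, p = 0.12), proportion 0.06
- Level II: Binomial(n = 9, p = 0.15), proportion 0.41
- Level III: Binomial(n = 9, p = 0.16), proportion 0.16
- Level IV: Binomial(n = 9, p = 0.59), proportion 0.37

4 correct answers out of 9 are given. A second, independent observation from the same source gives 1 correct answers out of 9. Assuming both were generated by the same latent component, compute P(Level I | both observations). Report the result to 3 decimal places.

0.047

Apply Bayes' rule: the posterior for each component is proportional to its prior times its likelihood at x.
Since both observations come from the same component, the likelihood for component k is f_k(x₁)·f_k(x₂).
  f_I = [C(9,4)·0.12^4·0.88^5 = 126·0.00020736·0.527732 = 0.0137882] × [0.388405] = 0.00535543
  f_II = [C(9,4)·0.15^4·0.85^5 = 126·0.00050625·0.443705 = 0.0283029] × [0.367862] = 0.0104115
  f_III = [C(9,4)·0.16^4·0.84^5 = 126·0.00065536·0.418212 = 0.034534] × [0.356941] = 0.0123266
  f_IV = [C(9,4)·0.59^4·0.41^5 = 126·0.121174·0.0115856 = 0.176888] × [0.00424] = 0.000750003
Unnormalised posteriors:
  w_I·f_I = 0.06 × 0.00535543 = 0.000321326
  w_II·f_II = 0.41 × 0.0104115 = 0.00426874
  w_III·f_III = 0.16 × 0.0123266 = 0.00197226
  w_IV·f_IV = 0.37 × 0.000750003 = 0.000277501
Evidence: 0.000321326 + 0.00426874 + 0.00197226 + 0.000277501 = 0.00683982
Responsibility of Level I: 0.000321326 / 0.00683982 ≈ 0.047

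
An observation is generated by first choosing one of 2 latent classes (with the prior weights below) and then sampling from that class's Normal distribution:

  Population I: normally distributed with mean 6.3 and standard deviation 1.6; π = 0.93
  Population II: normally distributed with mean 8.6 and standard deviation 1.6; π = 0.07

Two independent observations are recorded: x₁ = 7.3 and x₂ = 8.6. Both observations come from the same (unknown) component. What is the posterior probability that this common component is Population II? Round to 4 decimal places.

0.1560

Posterior ∝ prior × likelihood, so P(k | x) ∝ π_k f_k(x); normalise over all components.
Since both observations come from the same component, the likelihood for component k is f_k(x₁)·f_k(x₂).
  L_I = [0.205101] × [0.0887311] = 0.0181988
  L_II = [0.179242] × [0.249339] = 0.0446919
Unnormalised posteriors:
  π_I·L_I = 0.93 × 0.0181988 = 0.0169249
  π_II·L_II = 0.07 × 0.0446919 = 0.00312843
Denominator: 0.0169249 + 0.00312843 = 0.0200533
So the posterior for Population II is 0.00312843 / 0.0200533 ≈ 0.1560.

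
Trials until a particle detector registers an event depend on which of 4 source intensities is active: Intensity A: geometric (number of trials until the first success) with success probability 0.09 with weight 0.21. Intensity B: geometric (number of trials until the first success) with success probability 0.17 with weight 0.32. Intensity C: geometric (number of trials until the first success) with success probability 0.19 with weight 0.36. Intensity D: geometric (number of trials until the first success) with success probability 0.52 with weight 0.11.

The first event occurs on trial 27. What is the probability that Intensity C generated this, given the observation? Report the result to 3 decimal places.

0.122

Apply Bayes' rule: the posterior for each component is proportional to its prior times its likelihood at x.
Component likelihoods at x = 27:
  p_A = 0.09·(1−0.09)^26 = 0.09·0.0861145 = 0.0077503
  p_B = 0.17·(1−0.17)^26 = 0.17·0.00787101 = 0.00133807
  p_C = 0.19·(1−0.19)^26 = 0.19·0.00417456 = 0.000793166
  p_D = 0.52·(1−0.52)^26 = 0.52·5.15552e-09 = 2.68087e-09
Weight by the priors:
  π_A·p_A = 0.21 × 0.0077503 = 0.00162756
  π_B·p_B = 0.32 × 0.00133807 = 0.000428183
  π_C·p_C = 0.36 × 0.000793166 = 0.00028554
  π_D·p_D = 0.11 × 2.68087e-09 = 2.94896e-10
Evidence: 0.00162756 + 0.000428183 + 0.00028554 + 2.94896e-10 = 0.00234129
P(Intensity C | data) ≈ 0.122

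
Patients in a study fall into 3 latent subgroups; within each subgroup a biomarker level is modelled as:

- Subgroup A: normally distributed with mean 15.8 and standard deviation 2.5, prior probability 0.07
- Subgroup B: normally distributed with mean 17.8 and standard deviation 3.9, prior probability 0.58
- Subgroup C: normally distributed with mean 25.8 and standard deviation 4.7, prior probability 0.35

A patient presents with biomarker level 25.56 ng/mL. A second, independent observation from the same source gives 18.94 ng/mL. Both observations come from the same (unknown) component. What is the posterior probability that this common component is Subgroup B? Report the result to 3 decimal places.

0.481

By Bayes' theorem, P(k | x) = w_k f_k(x) / Σ_j w_j f_j(x).
Since both observations come from the same component, the likelihood for component k is f_k(x₁)·f_k(x₂).
  f_A = [(1/(2.5·√(2π)))·exp(−(25.56−15.8)²/(2·2.5²)) = 0.159577·exp(-7.62061) = 7.82316e-05] × [0.0725124] = 5.67276e-06
  f_B = [(1/(3.9·√(2π)))·exp(−(25.56−17.8)²/(2·3.9²)) = 0.102293·exp(-1.97954) = 0.01413] × [0.0980148] = 0.00138495
  f_C = [(1/(4.7·√(2π)))·exp(−(25.56−25.8)²/(2·4.7²)) = 0.084881·exp(-0.00130) = 0.0847707] × [0.0292557] = 0.00248003
Weight by the priors:
  w_A·f_A = 0.07 × 5.67276e-06 = 3.97093e-07
  w_B·f_B = 0.58 × 0.00138495 = 0.000803271
  w_C·f_C = 0.35 × 0.00248003 = 0.00086801
Sum: 3.97093e-07 + 0.000803271 + 0.00086801 = 0.00167168
Responsibility of Subgroup B: 0.000803271 / 0.00167168 ≈ 0.481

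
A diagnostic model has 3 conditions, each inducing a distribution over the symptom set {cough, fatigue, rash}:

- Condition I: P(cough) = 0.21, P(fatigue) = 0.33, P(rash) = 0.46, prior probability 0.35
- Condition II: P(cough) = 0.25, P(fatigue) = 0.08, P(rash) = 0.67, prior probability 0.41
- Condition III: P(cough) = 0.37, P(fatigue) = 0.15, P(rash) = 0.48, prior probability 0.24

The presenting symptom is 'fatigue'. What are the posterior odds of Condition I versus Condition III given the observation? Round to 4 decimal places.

The posterior odds equal the prior odds times the likelihood ratio: (w_i/w_j)·(f_i(x)/f_j(x)).
Categorical probabilities:
  p_I = P(fatigue | comp) = 0.33
  p_II = P(fatigue | comp) = 0.08
  p_III = P(fatigue | comp) = 0.15
Odds = (0.35/0.24) × (0.33/0.15) = 1.45833 × 2.2 ≈ 3.2083

3.2083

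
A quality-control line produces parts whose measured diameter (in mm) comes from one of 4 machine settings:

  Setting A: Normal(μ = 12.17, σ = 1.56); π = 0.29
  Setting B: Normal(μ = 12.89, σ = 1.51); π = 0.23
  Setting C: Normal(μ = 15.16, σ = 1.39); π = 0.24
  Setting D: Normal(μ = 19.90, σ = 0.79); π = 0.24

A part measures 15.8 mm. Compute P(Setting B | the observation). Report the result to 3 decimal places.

The responsibility of component k is w_k f_k(x) divided by Σ_j w_j f_j(x).
Normal densities:
  L_A = 0.0170619
  L_B = 0.041254
  L_C = 0.258143
  L_D = 7.15267e-07
Multiply by the mixture weights:
  w_A·L_A = 0.29 × 0.0170619 = 0.00494794
  w_B·L_B = 0.23 × 0.041254 = 0.00948843
  w_C·L_C = 0.24 × 0.258143 = 0.0619544
  w_D·L_D = 0.24 × 7.15267e-07 = 1.71664e-07
Denominator: 0.00494794 + 0.00948843 + 0.0619544 + 1.71664e-07 = 0.0763909
P(Setting B | the observation) = 0.00948843 / 0.0763909 ≈ 0.124

0.124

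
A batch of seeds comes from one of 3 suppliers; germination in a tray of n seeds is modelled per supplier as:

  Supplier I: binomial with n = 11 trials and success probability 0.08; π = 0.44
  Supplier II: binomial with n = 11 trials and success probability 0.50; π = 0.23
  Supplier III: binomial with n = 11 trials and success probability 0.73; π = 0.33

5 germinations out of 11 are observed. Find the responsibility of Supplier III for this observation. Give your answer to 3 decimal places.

P(component k | x) = w_k·f_k(x) / marginal(x), where marginal(x) = Σ_j w_j·f_j(x).
Evaluate each component's likelihood at the observed value:
  L_I = 0.00091795
  L_II = 0.225586
  L_III = 0.0371055
Unnormalised posteriors:
  w_I·L_I = 0.44 × 0.00091795 = 0.000403898
  w_II·L_II = 0.23 × 0.225586 = 0.0518848
  w_III·L_III = 0.33 × 0.0371055 = 0.0122448
Denominator: 0.000403898 + 0.0518848 + 0.0122448 = 0.0645335
Responsibility of Supplier III: 0.0122448 / 0.0645335 ≈ 0.190

0.190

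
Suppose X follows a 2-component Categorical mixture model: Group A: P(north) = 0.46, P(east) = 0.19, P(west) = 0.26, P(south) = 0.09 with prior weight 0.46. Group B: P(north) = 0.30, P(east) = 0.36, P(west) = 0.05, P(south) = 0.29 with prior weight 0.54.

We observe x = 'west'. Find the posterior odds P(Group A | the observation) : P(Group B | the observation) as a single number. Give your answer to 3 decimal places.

Posterior odds = (P(Z=i) f_i(x)) / (P(Z=j) f_j(x)); the normalising sum cancels.
Component likelihoods at x = 'west':
  p_A = P(west | comp) = 0.26
  p_B = P(west | comp) = 0.05
0.1196 / 0.027 ≈ 4.430

4.430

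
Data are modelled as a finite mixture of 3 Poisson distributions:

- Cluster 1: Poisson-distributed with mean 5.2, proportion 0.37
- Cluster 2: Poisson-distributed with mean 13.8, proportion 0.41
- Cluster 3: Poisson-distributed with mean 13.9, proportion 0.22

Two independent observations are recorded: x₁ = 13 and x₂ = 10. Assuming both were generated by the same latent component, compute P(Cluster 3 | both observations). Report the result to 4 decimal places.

Posterior ∝ prior × likelihood, so P(k | x) ∝ P(Z=k) f_k(x); normalise over all components.
Since both observations come from the same component, the likelihood for component k is f_k(x₁)·f_k(x₂).
  f_1 = [e^(−5.2)·5.2^13/13! = 0.00180066] × [0.0219755] = 3.95704e-05
  f_2 = [e^(−13.8)·13.8^13/13! = 0.10737] × [0.0701074] = 0.00752745
  f_3 = [e^(−13.9)·13.9^13/13! = 0.106713] × [0.0681854] = 0.0072763
Weight by the priors:
  P(Z=1)·f_1 = 0.37 × 3.95704e-05 = 1.46411e-05
  P(Z=2)·f_2 = 0.41 × 0.00752745 = 0.00308625
  P(Z=3)·f_3 = 0.22 × 0.0072763 = 0.00160079
Evidence: 1.46411e-05 + 0.00308625 + 0.00160079 = 0.00470168
So the posterior for Cluster 3 is 0.00160079 / 0.00470168 ≈ 0.3405.

0.3405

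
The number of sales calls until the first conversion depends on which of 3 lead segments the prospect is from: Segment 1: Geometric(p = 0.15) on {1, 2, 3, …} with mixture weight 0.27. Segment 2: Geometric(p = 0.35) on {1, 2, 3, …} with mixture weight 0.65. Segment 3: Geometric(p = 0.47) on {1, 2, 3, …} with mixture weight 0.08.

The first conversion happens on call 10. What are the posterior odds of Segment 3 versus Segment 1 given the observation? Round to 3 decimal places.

0.013

Since P(k|x) ∝ w_k f_k(x), the posterior odds are w_i f_i(x) / (w_j f_j(x)).
Component likelihoods at x = 10:
  f_1 = 0.0347425
  f_2 = 0.00724917
  f_3 = 0.00155089
0.000124071 / 0.00938049 ≈ 0.013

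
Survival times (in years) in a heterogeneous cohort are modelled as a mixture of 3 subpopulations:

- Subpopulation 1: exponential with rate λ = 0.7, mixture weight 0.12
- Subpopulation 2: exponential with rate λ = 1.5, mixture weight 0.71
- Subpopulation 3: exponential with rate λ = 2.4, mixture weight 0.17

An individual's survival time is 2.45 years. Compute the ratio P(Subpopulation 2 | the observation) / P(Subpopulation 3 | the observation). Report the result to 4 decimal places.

Since P(k|x) ∝ w_k f_k(x), the posterior odds are w_i f_i(x) / (w_j f_j(x)).
Component likelihoods at x = 2.45 years:
  L_1 = 0.125975
  L_2 = 0.0380241
  L_3 = 0.00670748
Posterior odds = (w_2·L_2) / (w_3·L_3) = (0.71·0.0380241) / (0.17·0.00670748) = 0.0269971 / 0.00114027 ≈ 23.6760

23.6760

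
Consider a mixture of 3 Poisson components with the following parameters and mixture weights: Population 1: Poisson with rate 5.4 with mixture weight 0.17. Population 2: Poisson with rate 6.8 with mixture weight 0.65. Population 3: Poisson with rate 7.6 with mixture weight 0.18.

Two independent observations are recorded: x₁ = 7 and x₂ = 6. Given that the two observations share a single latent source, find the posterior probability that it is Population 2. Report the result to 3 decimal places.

By Bayes' theorem, P(k | x) = π_k f_k(x) / Σ_j π_j f_j(x).
Since both observations come from the same component, the likelihood for component k is f_k(x₁)·f_k(x₂).
  L_1 = [e^(−5.4)·5.4^7/7! = 0.119987] × [0.155539] = 0.0186627
  L_2 = [e^(−6.8)·6.8^7/7! = 0.148569] × [0.152939] = 0.0227221
  L_3 = [e^(−7.6)·7.6^7/7! = 0.145421] × [0.13394] = 0.0194777
Weight by the priors:
  π_1·L_1 = 0.17 × 0.0186627 = 0.00317267
  π_2·L_2 = 0.65 × 0.0227221 = 0.0147693
  π_3·L_3 = 0.18 × 0.0194777 = 0.00350598
Normaliser: 0.00317267 + 0.0147693 + 0.00350598 = 0.021448
P(Population 2 | x₁, x₂) = 0.0147693 / 0.021448 ≈ 0.689

0.689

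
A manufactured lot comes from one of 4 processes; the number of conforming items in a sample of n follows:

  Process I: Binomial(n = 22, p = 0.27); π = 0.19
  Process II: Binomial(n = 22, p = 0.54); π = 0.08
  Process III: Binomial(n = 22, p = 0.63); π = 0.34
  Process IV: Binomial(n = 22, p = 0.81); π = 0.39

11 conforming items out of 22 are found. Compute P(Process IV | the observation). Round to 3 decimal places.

0.008

The responsibility of component k is w_k f_k(x) divided by Σ_j w_j f_j(x).
Component likelihoods at x = 11 conforming items out of 22:
  p_I = C(22,11)·0.27^11·0.73^11 = 705432·5.55906e-07·0.0313727 = 0.0123029
  p_II = C(22,11)·0.54^11·0.46^11 = 705432·0.0011385·0.000195135 = 0.156719
  p_III = C(22,11)·0.63^11·0.37^11 = 705432·0.00620506·1.77918e-05 = 0.077879
  p_IV = C(22,11)·0.81^11·0.19^11 = 705432·0.0984771·1.1649e-08 = 0.000809245
Prior × likelihood for each component:
  w_I·p_I = 0.19 × 0.0123029 = 0.00233755
  w_II·p_II = 0.08 × 0.156719 = 0.0125375
  w_III·p_III = 0.34 × 0.077879 = 0.0264788
  w_IV·p_IV = 0.39 × 0.000809245 = 0.000315606
Evidence: 0.00233755 + 0.0125375 + 0.0264788 + 0.000315606 = 0.0416696
P(Process IV | 11 conforming items out of 22) = 0.000315606 / 0.0416696 ≈ 0.008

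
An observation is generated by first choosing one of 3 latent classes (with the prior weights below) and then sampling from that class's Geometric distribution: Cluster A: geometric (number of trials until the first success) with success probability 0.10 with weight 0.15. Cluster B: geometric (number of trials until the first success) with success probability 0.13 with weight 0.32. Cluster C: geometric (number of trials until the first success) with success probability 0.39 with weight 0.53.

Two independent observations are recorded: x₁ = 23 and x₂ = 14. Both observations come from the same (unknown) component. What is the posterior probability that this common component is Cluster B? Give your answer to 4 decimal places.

0.5239

The responsibility of component k is P(Z=k) f_k(x) divided by Σ_j P(Z=j) f_j(x).
Since both observations come from the same component, the likelihood for component k is f_k(x₁)·f_k(x₂).
  f_A = [0.00984771] × [0.0254187] = 0.000250316
  f_B = [0.00607249] × [0.0212664] = 0.00012914
  f_C = [7.3845e-06] × [0.00063147] = 4.66309e-09
Weight by the priors:
  P(Z=A)·f_A = 0.15 × 0.000250316 = 3.75473e-05
  P(Z=B)·f_B = 0.32 × 0.00012914 = 4.13248e-05
  P(Z=C)·f_C = 0.53 × 4.66309e-09 = 2.47144e-09
Marginal: 3.75473e-05 + 4.13248e-05 + 2.47144e-09 = 7.88746e-05
Responsibility of Cluster B: 4.13248e-05 / 7.88746e-05 ≈ 0.5239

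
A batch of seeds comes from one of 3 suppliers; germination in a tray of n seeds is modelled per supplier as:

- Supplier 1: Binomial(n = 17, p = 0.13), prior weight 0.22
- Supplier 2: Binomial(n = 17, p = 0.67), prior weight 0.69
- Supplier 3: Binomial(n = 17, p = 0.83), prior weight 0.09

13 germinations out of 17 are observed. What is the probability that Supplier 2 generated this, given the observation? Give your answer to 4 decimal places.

0.8706

The responsibility of component k is P(Z=k) f_k(x) divided by Σ_j P(Z=j) f_j(x).
Evaluate each component's likelihood at the observed value:
  f_1 = 4.12969e-09
  f_2 = 0.154741
  f_3 = 0.176355
Multiply by the mixture weights:
  P(Z=1)·f_1 = 0.22 × 4.12969e-09 = 9.08532e-10
  P(Z=2)·f_2 = 0.69 × 0.154741 = 0.106771
  P(Z=3)·f_3 = 0.09 × 0.176355 = 0.015872
Marginal: 9.08532e-10 + 0.106771 + 0.015872 = 0.122643
P(Supplier 2 | the observation) ≈ 0.8706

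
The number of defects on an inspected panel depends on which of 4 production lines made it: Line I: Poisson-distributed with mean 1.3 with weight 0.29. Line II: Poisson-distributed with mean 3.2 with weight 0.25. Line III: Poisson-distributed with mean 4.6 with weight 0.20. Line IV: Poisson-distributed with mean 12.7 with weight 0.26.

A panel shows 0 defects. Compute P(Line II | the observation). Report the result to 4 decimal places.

0.1117

By Bayes' theorem, P(k | x) = P(Z=k) f_k(x) / Σ_j P(Z=j) f_j(x).
Poisson probabilities:
  L_I = 0.272532
  L_II = 0.0407622
  L_III = 0.0100518
  L_IV = 3.05113e-06
Multiply by the mixture weights:
  P(Z=I)·L_I = 0.29 × 0.272532 = 0.0790342
  P(Z=II)·L_II = 0.25 × 0.0407622 = 0.0101906
  P(Z=III)·L_III = 0.20 × 0.0100518 = 0.00201037
  P(Z=IV)·L_IV = 0.26 × 3.05113e-06 = 7.93293e-07
Marginal: 0.0790342 + 0.0101906 + 0.00201037 + 7.93293e-07 = 0.0912359
P(Line II | 0 defects) ≈ 0.1117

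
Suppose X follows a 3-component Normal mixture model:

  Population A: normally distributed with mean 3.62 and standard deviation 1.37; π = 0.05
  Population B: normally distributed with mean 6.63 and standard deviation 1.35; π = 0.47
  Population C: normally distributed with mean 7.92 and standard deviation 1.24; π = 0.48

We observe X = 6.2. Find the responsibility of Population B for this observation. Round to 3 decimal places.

Posterior ∝ prior × likelihood, so P(k | x) ∝ w_k f_k(x); normalise over all components.
Component likelihoods at x = 6.2:
  p_A = (1/(1.37·√(2π)))·exp(−(6.2−3.62)²/(2·1.37²)) = 0.291199·exp(-1.77324) = 0.0494402
  p_B = (1/(1.35·√(2π)))·exp(−(6.2−6.63)²/(2·1.35²)) = 0.295513·exp(-0.05073) = 0.280896
  p_C = (1/(1.24·√(2π)))·exp(−(6.2−7.92)²/(2·1.24²)) = 0.321728·exp(-0.96202) = 0.122939
Weight by the priors:
  w_A·p_A = 0.05 × 0.0494402 = 0.00247201
  w_B·p_B = 0.47 × 0.280896 = 0.132021
  w_C·p_C = 0.48 × 0.122939 = 0.0590106
Marginal: 0.00247201 + 0.132021 + 0.0590106 = 0.193504
P(Population B | data) ≈ 0.682

0.682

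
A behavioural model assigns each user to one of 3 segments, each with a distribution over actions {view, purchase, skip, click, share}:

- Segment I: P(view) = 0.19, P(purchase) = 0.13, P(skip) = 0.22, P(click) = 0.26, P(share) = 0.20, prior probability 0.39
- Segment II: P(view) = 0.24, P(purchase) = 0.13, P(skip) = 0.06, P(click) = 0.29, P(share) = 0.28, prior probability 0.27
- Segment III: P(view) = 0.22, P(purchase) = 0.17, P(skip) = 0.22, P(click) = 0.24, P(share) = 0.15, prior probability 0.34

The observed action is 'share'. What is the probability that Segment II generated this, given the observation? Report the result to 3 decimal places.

Apply Bayes' rule: the posterior for each component is proportional to its prior times its likelihood at x.
Categorical probabilities:
  f_I = 0.2
  f_II = 0.28
  f_III = 0.15
Prior × likelihood for each component:
  π_I·f_I = 0.39 × 0.2 = 0.078
  π_II·f_II = 0.27 × 0.28 = 0.0756
  π_III·f_III = 0.34 × 0.15 = 0.051
Normaliser: 0.078 + 0.0756 + 0.051 = 0.2046
Responsibility of Segment II: 0.0756 / 0.2046 ≈ 0.370

0.370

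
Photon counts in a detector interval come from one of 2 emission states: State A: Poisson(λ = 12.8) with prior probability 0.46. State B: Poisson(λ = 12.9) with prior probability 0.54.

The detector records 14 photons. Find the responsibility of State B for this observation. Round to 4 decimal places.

The responsibility of component k is π_k f_k(x) divided by Σ_j π_j f_j(x).
Poisson probabilities:
  p_A = 0.10036
  p_B = 0.101263
Prior × likelihood for each component:
  π_A·p_A = 0.46 × 0.10036 = 0.0461657
  π_B·p_B = 0.54 × 0.101263 = 0.0546818
Normaliser: 0.0461657 + 0.0546818 = 0.100847
P(State B | x) ≈ 0.5422

0.5422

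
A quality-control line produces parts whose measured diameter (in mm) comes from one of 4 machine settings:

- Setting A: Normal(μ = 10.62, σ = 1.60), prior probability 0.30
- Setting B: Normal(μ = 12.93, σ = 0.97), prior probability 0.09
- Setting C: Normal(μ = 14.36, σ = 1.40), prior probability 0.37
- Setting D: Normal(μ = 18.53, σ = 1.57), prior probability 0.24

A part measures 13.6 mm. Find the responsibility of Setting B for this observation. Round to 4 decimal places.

Apply Bayes' rule: the posterior for each component is proportional to its prior times its likelihood at x.
Evaluate each component's likelihood at the observed value:
  L_A = (1/(1.60·√(2π)))·exp(−(13.6−10.62)²/(2·1.60²)) = 0.249339·exp(-1.73445) = 0.0440075
  L_B = (1/(0.97·√(2π)))·exp(−(13.6−12.93)²/(2·0.97²)) = 0.411281·exp(-0.23855) = 0.323995
  L_C = (1/(1.40·√(2π)))·exp(−(13.6−14.36)²/(2·1.40²)) = 0.284959·exp(-0.14735) = 0.245918
  L_D = (1/(1.57·√(2π)))·exp(−(13.6−18.53)²/(2·1.57²)) = 0.254103·exp(-4.93020) = 0.00183591
Weight by the priors:
  w_A·L_A = 0.30 × 0.0440075 = 0.0132022
  w_B·L_B = 0.09 × 0.323995 = 0.0291595
  w_C·L_C = 0.37 × 0.245918 = 0.0909896
  w_D·L_D = 0.24 × 0.00183591 = 0.000440619
Denominator: 0.0132022 + 0.0291595 + 0.0909896 + 0.000440619 = 0.133792
P(Setting B | x) ≈ 0.2179

0.2179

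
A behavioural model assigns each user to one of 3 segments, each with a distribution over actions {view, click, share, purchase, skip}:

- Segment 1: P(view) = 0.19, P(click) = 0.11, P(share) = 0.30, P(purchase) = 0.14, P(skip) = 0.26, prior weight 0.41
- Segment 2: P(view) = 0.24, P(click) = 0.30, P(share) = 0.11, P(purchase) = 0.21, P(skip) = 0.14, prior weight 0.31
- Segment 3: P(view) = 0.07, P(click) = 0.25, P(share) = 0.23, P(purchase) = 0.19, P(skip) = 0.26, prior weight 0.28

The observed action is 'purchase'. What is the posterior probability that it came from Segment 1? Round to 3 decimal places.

By Bayes' theorem, P(k | x) = P(Z=k) f_k(x) / Σ_j P(Z=j) f_j(x).
Evaluate each component's likelihood at the observed value:
  f_1 = 0.14
  f_2 = 0.21
  f_3 = 0.19
Multiply by the mixture weights:
  P(Z=1)·f_1 = 0.41 × 0.14 = 0.0574
  P(Z=2)·f_2 = 0.31 × 0.21 = 0.0651
  P(Z=3)·f_3 = 0.28 × 0.19 = 0.0532
Normaliser: 0.0574 + 0.0651 + 0.0532 = 0.1757
P(Segment 1 | 'purchase') ≈ 0.327

0.327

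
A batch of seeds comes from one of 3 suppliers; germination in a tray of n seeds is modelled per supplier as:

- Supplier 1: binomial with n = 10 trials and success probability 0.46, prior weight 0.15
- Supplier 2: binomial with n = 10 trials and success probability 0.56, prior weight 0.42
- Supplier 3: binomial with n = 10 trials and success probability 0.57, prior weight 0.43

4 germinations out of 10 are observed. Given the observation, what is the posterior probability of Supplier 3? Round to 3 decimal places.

0.381

Posterior ∝ prior × likelihood, so P(k | x) ∝ π_k f_k(x); normalise over all components.
Evaluate each component's likelihood at the observed value:
  L_1 = 0.233138
  L_2 = 0.149861
  L_3 = 0.140129
Prior × likelihood for each component:
  π_1·L_1 = 0.15 × 0.233138 = 0.0349707
  π_2·L_2 = 0.42 × 0.149861 = 0.0629415
  π_3·L_3 = 0.43 × 0.140129 = 0.0602557
Normaliser: 0.0349707 + 0.0629415 + 0.0602557 = 0.158168
P(Supplier 3 | data) ≈ 0.381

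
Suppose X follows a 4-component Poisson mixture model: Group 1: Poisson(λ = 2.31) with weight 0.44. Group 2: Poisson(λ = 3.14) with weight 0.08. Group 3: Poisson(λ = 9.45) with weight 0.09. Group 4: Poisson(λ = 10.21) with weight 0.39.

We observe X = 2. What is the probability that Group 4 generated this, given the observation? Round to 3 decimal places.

P(component k | x) = π_k·f_k(x) / marginal(x), where marginal(x) = Σ_j π_j·f_j(x).
Poisson probabilities:
  p_1 = e^(−2.31)·2.31^2/2! = 0.264834
  p_2 = e^(−3.14)·3.14^2/2! = 0.213376
  p_3 = e^(−9.45)·9.45^2/2! = 0.00351359
  p_4 = e^(−10.21)·10.21^2/2! = 0.00191812
Multiply by the mixture weights:
  π_1·p_1 = 0.44 × 0.264834 = 0.116527
  π_2·p_2 = 0.08 × 0.213376 = 0.01707
  π_3·p_3 = 0.09 × 0.00351359 = 0.000316223
  π_4·p_4 = 0.39 × 0.00191812 = 0.000748065
Sum: 0.116527 + 0.01707 + 0.000316223 + 0.000748065 = 0.134661
P(Group 4 | data) ≈ 0.006

0.006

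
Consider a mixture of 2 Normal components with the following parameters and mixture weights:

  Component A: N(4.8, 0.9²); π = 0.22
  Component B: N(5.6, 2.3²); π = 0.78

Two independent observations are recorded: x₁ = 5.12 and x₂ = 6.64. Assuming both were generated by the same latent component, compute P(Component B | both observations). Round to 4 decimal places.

0.8051

Apply Bayes' rule: the posterior for each component is proportional to its prior times its likelihood at x.
Since both observations come from the same component, the likelihood for component k is f_k(x₁)·f_k(x₂).
  L_A = [(1/(0.9·√(2π)))·exp(−(5.12−4.8)²/(2·0.9²)) = 0.443269·exp(-0.06321) = 0.416117] × [0.0548335] = 0.0228172
  L_B = [(1/(2.3·√(2π)))·exp(−(5.12−5.6)²/(2·2.3²)) = 0.173453·exp(-0.02178) = 0.169717] × [0.156597] = 0.0265772
Weight by the priors:
  w_A·L_A = 0.22 × 0.0228172 = 0.00501977
  w_B·L_B = 0.78 × 0.0265772 = 0.0207302
Denominator: 0.00501977 + 0.0207302 = 0.02575
P(Component B | x₁, x₂) ≈ 0.8051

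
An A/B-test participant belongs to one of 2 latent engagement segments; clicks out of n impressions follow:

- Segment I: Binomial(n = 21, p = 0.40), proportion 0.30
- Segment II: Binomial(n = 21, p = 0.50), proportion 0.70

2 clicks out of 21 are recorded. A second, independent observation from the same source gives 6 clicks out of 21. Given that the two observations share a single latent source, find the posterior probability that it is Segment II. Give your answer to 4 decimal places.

0.0275

By Bayes' theorem, P(k | x) = π_k f_k(x) / Σ_j π_j f_j(x).
Since both observations come from the same component, the likelihood for component k is f_k(x₁)·f_k(x₂).
  L_I = [C(21,2)·0.40^2·0.60^19 = 210·0.16·6.0936e-05 = 0.00204745] × [0.104506] = 0.00021397
  L_II = [C(21,2)·0.50^2·0.50^19 = 210·0.25·1.90735e-06 = 0.000100136] × [0.0258751] = 2.59102e-06
Multiply by the mixture weights:
  π_I·L_I = 0.30 × 0.00021397 = 6.41911e-05
  π_II·L_II = 0.70 × 2.59102e-06 = 1.81372e-06
Normaliser: 6.41911e-05 + 1.81372e-06 = 6.60048e-05
P(Segment II | data) ≈ 0.0275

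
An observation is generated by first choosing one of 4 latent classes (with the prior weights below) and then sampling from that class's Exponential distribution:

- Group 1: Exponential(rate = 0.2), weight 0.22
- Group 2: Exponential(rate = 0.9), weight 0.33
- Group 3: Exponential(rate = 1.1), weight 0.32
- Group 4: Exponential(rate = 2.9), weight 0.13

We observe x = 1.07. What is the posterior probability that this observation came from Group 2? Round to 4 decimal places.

0.4133

Posterior ∝ prior × likelihood, so P(k | x) ∝ w_k f_k(x); normalise over all components.
Component likelihoods at x = 1.07:
  L_1 = 0.2·e^(−0.2·1.07) = 0.2·e^(−0.2140) = 0.16147
  L_2 = 0.9·e^(−0.9·1.07) = 0.9·e^(−0.9630) = 0.343571
  L_3 = 1.1·e^(−1.1·1.07) = 1.1·e^(−1.1770) = 0.339022
  L_4 = 2.9·e^(−2.9·1.07) = 2.9·e^(−3.1030) = 0.130251
Multiply by the mixture weights:
  w_1·L_1 = 0.22 × 0.16147 = 0.0355233
  w_2·L_2 = 0.33 × 0.343571 = 0.113379
  w_3·L_3 = 0.32 × 0.339022 = 0.108487
  w_4·L_4 = 0.13 × 0.130251 = 0.0169327
Marginal: 0.0355233 + 0.113379 + 0.108487 + 0.0169327 = 0.274322
P(Group 2 | x) = 0.113379 / 0.274322 ≈ 0.4133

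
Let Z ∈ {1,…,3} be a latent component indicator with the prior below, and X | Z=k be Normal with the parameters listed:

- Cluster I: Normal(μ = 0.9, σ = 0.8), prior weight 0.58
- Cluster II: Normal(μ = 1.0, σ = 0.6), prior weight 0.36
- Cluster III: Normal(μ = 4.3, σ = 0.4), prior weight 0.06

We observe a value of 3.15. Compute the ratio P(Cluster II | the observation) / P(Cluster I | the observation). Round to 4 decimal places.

0.0703

Only the two components matter; the odds are (π_i f_i(x)) / (π_j f_j(x)).
Evaluate each component's likelihood at the observed value:
  p_I = 0.00955326
  p_II = 0.00108275
  p_III = 0.0159953
0.00038979 / 0.00554089 ≈ 0.0703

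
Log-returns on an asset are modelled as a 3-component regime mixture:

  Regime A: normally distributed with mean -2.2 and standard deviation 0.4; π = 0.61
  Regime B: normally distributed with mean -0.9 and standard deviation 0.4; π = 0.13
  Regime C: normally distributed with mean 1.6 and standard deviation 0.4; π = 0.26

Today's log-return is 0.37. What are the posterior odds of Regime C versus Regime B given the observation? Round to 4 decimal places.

2.7337

Only the two components matter; the odds are (π_i f_i(x)) / (π_j f_j(x)).
Component likelihoods at x = 0.37:
  f_A = 1.08362e-09
  f_B = 0.00645461
  f_C = 0.00882241
Odds = (0.26/0.13) × (0.00882241/0.00645461) = 2 × 1.36684 ≈ 2.7337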